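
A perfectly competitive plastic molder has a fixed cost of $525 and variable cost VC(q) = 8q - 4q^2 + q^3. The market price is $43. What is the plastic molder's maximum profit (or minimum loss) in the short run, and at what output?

Profit = -$375 at q = 5

AVC = 8 - 4q + q^2 has its minimum $4 at q = 2; price $43 clears that bar, so the firm operates.
With MC = 8 - 8q + 3q^2, P = MC on the upward-sloping part at q* = 5.
TR = 43·5 = 215. TC = 525 + 65 = 590. Profit = 215 − 590 = -$375.
By producing, the firm covers all variable cost plus $150 of fixed cost; shutting down would lose the full $525.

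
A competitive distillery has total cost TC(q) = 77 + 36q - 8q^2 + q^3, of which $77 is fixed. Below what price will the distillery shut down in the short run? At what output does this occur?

$20 per unit, at q = 4

The shutdown price is the minimum of AVC. VC = 36q - 8q^2 + q^3, so AVC = 36 - 8q + q^2.
At the minimum of AVC, MC = AVC. MC = 36 - 16q + 3q^2; setting MC = AVC gives 2q^2 - 8q = 0, so q = 4. min AVC = 20.
The firm shuts down for any P below $20.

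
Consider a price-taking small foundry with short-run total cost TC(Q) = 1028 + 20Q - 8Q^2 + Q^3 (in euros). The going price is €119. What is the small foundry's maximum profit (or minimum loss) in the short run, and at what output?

AVC = 20 - 8Q + Q^2 has its minimum €4 at Q = 4; price €119 clears that bar, so the firm operates.
MC = 20 - 16Q + 3Q^2. Setting P = MC and taking the root on the rising branch gives Q* = 9.
TR = 119·9 = 1071. TC = 1028 + 261 = 1289. Profit = 1071 − 1289 = -€218.
Shutting down would mean losing the fixed cost of €1028, so operating at a loss of €218 is better by €810.

Profit = -€218 at Q = 9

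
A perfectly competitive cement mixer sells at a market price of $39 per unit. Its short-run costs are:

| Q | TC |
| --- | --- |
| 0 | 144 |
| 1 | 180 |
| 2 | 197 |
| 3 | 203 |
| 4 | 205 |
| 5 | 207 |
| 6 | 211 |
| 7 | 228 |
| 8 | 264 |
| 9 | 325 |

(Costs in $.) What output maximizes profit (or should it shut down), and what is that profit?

Tabulate TR − TC: Q=0: -144; Q=1: -141; Q=2: -119; Q=3: -86; Q=4: -49; Q=5: -12; Q=6: 23; Q=7: 45; Q=8: 48; Q=9: 26.
Profit is maximized at Q = 8. AVC there is 120/8 = $15 ≤ P, so producing beats shutting down (which would give -$144).

Q = 8; profit = $48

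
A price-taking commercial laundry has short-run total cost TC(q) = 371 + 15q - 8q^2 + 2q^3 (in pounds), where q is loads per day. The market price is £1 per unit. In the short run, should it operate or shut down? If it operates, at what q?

Strip out fixed cost: VC = 15q - 8q^2 + 2q^3. Then AVC = 15 - 8q + 2q^2 and MC = 15 - 16q + 6q^2.
AVC is minimized where dAVC/dq = -8 + 4q = 0, at q = 2; min AVC = 15 - 8·2 + 2·2^2 = £7.
P = £1 lies below min AVC = £7; no output level covers variable cost.
Shutting down limits the loss to fixed cost, £371.

Shut down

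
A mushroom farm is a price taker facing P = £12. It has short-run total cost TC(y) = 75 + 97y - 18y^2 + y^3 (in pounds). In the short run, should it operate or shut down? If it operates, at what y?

Shut down

Variable cost is VC = 97y - 18y^2 + y^3, so AVC = VC/y = 97 - 18y + y^2 and MC = dTC/dy = 97 - 36y + 3y^2.
AVC hits its minimum where MC = AVC, at y = 9, giving min AVC = 97 - 18·9 + 9^2 = £16.
With P < min AVC (£12 < £16), every unit sold adds to the loss.
Best response: produce nothing and absorb the £75 fixed cost.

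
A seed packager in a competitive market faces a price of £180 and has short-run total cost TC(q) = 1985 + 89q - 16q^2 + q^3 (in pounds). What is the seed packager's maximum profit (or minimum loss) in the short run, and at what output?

Profit = -£295 at q = 13

AVC = 89 - 16q + q^2 has its minimum £25 at q = 8; price £180 clears that bar, so the firm operates.
With MC = 89 - 32q + 3q^2, P = MC on the upward-sloping part at q* = 13.
TR = 180·13 = 2340. TC = 1985 + 650 = 2635. Profit = 2340 − 2635 = -£295.
That loss of £295 beats the £1985 the firm would lose by shutting down; producing recovers £1690 of fixed cost.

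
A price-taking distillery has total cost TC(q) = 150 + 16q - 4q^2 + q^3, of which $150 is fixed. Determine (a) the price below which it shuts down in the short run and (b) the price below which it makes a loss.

Shutdown price = min AVC. AVC = 16 - 4q + q^2, with vertex at q = 2 and minimum $12.
ATC = 150/q + 16 - 4q + q^2. Setting dATC/dq = −150/q^2 − 4 + 2q = 0 gives q = 5 (since 2·5^3 − 4·5^2 = 150).
min ATC = 150/5 + 16 − 4·5 + 5^2 = $51. That is the break-even price.
For $12 ≤ P < $51 the firm produces at a loss; below $12 it shuts down.

Shutdown price = $12; break-even price = $51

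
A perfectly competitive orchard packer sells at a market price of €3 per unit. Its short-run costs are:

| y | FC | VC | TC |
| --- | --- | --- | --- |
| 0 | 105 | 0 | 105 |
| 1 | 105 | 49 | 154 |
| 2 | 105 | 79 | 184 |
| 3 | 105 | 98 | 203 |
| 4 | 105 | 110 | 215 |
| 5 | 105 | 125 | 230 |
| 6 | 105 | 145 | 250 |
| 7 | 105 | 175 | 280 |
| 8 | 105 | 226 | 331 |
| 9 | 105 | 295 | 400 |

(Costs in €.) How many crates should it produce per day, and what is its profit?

Compute π = P·y − TC at each output: y=0: -105; y=1: -151; y=2: -178; y=3: -194; y=4: -203; y=5: -215; y=6: -232; y=7: -259; y=8: -307; y=9: -373.
Profit is highest at y = 0. Equivalently, the lowest AVC in the table is 145/6 ≈ €24.17 at y = 6, and P = €3 falls below it — price never covers variable cost, so the firm shuts down and loses only its fixed cost.

y = 0 (shut down); profit = -€105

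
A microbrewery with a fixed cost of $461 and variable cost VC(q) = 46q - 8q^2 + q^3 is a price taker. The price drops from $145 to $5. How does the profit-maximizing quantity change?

MC = 46 - 16q + 3q^2; the shutdown threshold is min AVC = $30 (at q = 4).
At P = $145 ≥ min AVC, set P = MC on the rising branch: q = 9.
At P = $5 < min AVC = $30, price no longer covers variable cost at any output, so the firm shuts down: q = 0.

Output falls from 9 to 0 (the firm shuts down)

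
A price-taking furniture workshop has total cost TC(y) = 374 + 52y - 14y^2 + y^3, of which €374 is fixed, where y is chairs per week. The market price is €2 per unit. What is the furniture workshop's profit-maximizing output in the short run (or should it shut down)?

Strip out fixed cost: VC = 52y - 14y^2 + y^3. Then AVC = 52 - 14y + y^2 and MC = 52 - 28y + 3y^2.
AVC hits its minimum where MC = AVC, at y = 7, giving min AVC = 52 - 14·7 + 7^2 = €3.
Since P = €2 < min AVC = €3, price fails to cover variable cost at any output.
Shutting down limits the loss to fixed cost, €374.

Shut down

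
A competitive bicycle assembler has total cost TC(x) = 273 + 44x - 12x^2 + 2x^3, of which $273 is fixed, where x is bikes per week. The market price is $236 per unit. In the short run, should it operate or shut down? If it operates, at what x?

Produce at x = 8

From TC, MC = TC'(x) = 44 - 24x + 6x^2 and AVC = VC/x = 44 - 12x + 2x^2.
AVC hits its minimum where MC = AVC, at x = 3, giving min AVC = 44 - 12·3 + 2·3^2 = $26.
Because $236 ≥ $26, revenue can cover variable cost; the firm operates.
P = MC gives -192 - 24x + 6x^2 = 0, with roots -4 and 8. Take the larger (rising MC): x* = 8.
Check: AVC at x = 8 is $76 ≤ P, so revenue covers variable cost.
Profit = P·x − TC = 236·8 − 881 = $1007.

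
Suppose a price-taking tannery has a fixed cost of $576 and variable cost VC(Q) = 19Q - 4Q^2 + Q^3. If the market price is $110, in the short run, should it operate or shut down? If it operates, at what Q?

Produce at Q = 7

Variable cost is VC = 19Q - 4Q^2 + Q^3, so AVC = VC/Q = 19 - 4Q + Q^2 and MC = dTC/dQ = 19 - 8Q + 3Q^2.
AVC is minimized where dAVC/dQ = -4 + 2Q = 0, at Q = 2; min AVC = 19 - 4·2 + 2^2 = $15.
P = $110 exceeds min AVC = $15, so the firm stays open.
Set P = MC: 110 = 19 - 8Q + 3Q^2 → -91 - 8Q + 3Q^2 = 0. The roots are Q = -13/3 and Q = 7; the profit-maximizing output is on the rising part of MC, so Q* = 7.
Check: AVC at Q = 7 is $40 ≤ P, so revenue covers variable cost.
Profit = P·Q − TC = 110·7 − 856 = -$86, a loss, but smaller than the $576 fixed cost the firm would lose by shutting down.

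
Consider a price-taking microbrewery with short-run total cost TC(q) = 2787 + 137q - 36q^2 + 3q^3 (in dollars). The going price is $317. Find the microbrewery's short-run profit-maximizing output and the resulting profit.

AVC = 137 - 36q + 3q^2; min AVC = $29 at q = 6. Since P = $317 ≥ min AVC, the firm produces.
MC = 137 - 72q + 9q^2. Setting P = MC and taking the root on the rising branch gives q* = 10.
TR = 317·10 = 3170. TC = 2787 + 770 = 3557. Profit = 3170 − 3557 = -$387.
By producing, the firm covers all variable cost plus $2400 of fixed cost; shutting down would lose the full $2787.

Profit = -$387 at q = 10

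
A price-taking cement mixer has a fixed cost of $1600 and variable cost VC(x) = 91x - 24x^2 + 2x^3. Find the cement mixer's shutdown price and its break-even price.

Shutdown price = min AVC. AVC = 91 - 24x + 2x^2, with vertex at x = 6 and minimum $19.
ATC = 1600/x + 91 - 24x + 2x^2. Setting dATC/dx = −1600/x^2 − 24 + 4x = 0 gives x = 10 (since 4·10^3 − 24·10^2 = 1600).
min ATC = 1600/10 + 91 − 24·10 + 2·10^2 = $211. That is the break-even price.
Between these two prices the firm operates at a loss; above $211 it earns a profit.

Shutdown price = $19; break-even price = $211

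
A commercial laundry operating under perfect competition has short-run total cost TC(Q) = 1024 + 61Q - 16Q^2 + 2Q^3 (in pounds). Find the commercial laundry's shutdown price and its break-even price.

Shutdown price = £29; break-even price = £189

Shutdown price = min AVC. AVC = 61 - 16Q + 2Q^2, with vertex at Q = 4 and minimum £29.
ATC = 1024/Q + 61 - 16Q + 2Q^2. Setting dATC/dQ = −1024/Q^2 − 16 + 4Q = 0 gives Q = 8 (since 4·8^3 − 16·8^2 = 1024).
min ATC = 1024/8 + 61 − 16·8 + 2·8^2 = £189. That is the break-even price.
Between these two prices the firm operates at a loss; above £189 it earns a profit.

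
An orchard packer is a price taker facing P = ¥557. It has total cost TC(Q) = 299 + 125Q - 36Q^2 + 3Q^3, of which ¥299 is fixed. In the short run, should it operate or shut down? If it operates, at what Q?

Strip out fixed cost: VC = 125Q - 36Q^2 + 3Q^3. Then AVC = 125 - 36Q + 3Q^2 and MC = 125 - 72Q + 9Q^2.
The AVC parabola has its vertex at Q = 36/6 = 6, where AVC = 125 - 36·6 + 3·6^2 = ¥17.
Because ¥557 ≥ ¥17, revenue can cover variable cost; the firm operates.
P = MC gives -432 - 72Q + 9Q^2 = 0, with roots -4 and 12. Take the larger (rising MC): Q* = 12.
Check: AVC at Q = 12 is ¥125 ≤ P, so revenue covers variable cost.
Profit = P·Q − TC = 557·12 − 1799 = ¥4885.

Produce at Q = 12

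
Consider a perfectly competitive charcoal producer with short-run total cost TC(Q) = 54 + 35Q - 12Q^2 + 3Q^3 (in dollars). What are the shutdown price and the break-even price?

Shutdown price = $23; break-even price = $44

AVC = 35 - 12Q + 3Q^2; minimized at Q = 2, giving min AVC = $23. That is the shutdown price.
ATC = 54/Q + 35 - 12Q + 3Q^2. Setting dATC/dQ = −54/Q^2 − 12 + 6Q = 0 gives Q = 3 (since 6·3^3 − 12·3^2 = 54).
min ATC = 54/3 + 35 − 12·3 + 3·3^2 = $44. That is the break-even price.
Between these two prices the firm operates at a loss; above $44 it earns a profit.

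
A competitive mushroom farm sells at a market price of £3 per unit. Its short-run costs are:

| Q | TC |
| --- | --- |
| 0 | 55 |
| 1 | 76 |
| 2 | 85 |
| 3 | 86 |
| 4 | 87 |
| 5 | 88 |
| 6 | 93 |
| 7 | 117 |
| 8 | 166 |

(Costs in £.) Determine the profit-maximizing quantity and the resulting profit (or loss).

Compute π = P·Q − TC at each output: Q=0: -55; Q=1: -73; Q=2: -79; Q=3: -77; Q=4: -75; Q=5: -73; Q=6: -75; Q=7: -96; Q=8: -142.
Profit is highest at Q = 0. Equivalently, the lowest AVC in the table is 38/6 ≈ £6.33 at Q = 6, and P = £3 falls below it — price never covers variable cost, so the firm shuts down and loses only its fixed cost.

Q = 0 (shut down); profit = -£55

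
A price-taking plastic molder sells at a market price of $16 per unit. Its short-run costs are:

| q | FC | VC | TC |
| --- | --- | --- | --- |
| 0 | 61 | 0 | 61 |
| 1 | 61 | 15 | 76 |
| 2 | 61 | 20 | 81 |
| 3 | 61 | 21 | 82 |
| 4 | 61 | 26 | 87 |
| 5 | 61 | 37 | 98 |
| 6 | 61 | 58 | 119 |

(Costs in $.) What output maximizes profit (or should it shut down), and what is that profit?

Profit at each row (π = 16q − TC): q=0: -61; q=1: -60; q=2: -49; q=3: -34; q=4: -23; q=5: -18; q=6: -23.
Profit is maximized at q = 5. AVC there is 37/5 = $7.40 ≤ P, so producing beats shutting down (which would give -$61).

q = 5; profit = -$18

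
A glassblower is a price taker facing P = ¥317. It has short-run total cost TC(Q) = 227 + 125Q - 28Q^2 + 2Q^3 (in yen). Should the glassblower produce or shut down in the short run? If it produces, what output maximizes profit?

Strip out fixed cost: VC = 125Q - 28Q^2 + 2Q^3. Then AVC = 125 - 28Q + 2Q^2 and MC = 125 - 56Q + 6Q^2.
The AVC parabola has its vertex at Q = 28/4 = 7, where AVC = 125 - 28·7 + 2·7^2 = ¥27.
Since P = ¥317 ≥ min AVC = ¥27, price covers variable cost and the firm should produce.
Set P = MC: 317 = 125 - 56Q + 6Q^2 → -192 - 56Q + 6Q^2 = 0. The roots are Q = -8/3 and Q = 12; the profit-maximizing output is on the rising part of MC, so Q* = 12.
Check: AVC at Q = 12 is ¥77 ≤ P, so revenue covers variable cost.
Profit = P·Q − TC = 317·12 − 1151 = ¥2653.

Produce at Q = 12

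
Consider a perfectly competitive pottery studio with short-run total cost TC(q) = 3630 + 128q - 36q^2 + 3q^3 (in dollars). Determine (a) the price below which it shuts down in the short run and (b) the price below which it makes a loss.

AVC = 128 - 36q + 3q^2; minimized at q = 6, giving min AVC = $20. That is the shutdown price.
ATC = 3630/q + 128 - 36q + 3q^2. Setting dATC/dq = −3630/q^2 − 36 + 6q = 0 gives q = 11 (since 6·11^3 − 36·11^2 = 3630).
min ATC = 3630/11 + 128 − 36·11 + 3·11^2 = $425. That is the break-even price.
Between these two prices the firm operates at a loss; above $425 it earns a profit.

Shutdown price = $20; break-even price = $425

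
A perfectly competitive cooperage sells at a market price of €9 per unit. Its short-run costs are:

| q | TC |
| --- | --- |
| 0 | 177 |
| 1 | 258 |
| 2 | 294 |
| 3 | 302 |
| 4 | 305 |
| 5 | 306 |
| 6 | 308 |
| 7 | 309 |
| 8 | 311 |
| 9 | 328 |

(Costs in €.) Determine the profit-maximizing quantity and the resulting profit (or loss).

Profit at each row (π = 9q − TC): q=0: -177; q=1: -249; q=2: -276; q=3: -275; q=4: -269; q=5: -261; q=6: -254; q=7: -246; q=8: -239; q=9: -247.
Profit is highest at q = 0. Equivalently, the lowest AVC in the table is 134/8 ≈ €16.75 at q = 8, and P = €9 falls below it — price never covers variable cost, so the firm shuts down and loses only its fixed cost.

q = 0 (shut down); profit = -€177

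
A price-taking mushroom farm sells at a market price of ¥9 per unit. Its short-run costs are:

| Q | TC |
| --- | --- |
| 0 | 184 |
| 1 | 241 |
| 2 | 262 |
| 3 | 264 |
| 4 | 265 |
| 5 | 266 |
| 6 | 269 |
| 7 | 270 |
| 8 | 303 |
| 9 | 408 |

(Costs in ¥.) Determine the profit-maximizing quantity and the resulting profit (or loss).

Q = 0 (shut down); profit = -¥184

Compute π = P·Q − TC at each output: Q=0: -184; Q=1: -232; Q=2: -244; Q=3: -237; Q=4: -229; Q=5: -221; Q=6: -215; Q=7: -207; Q=8: -231; Q=9: -327.
Profit is highest at Q = 0. Equivalently, the lowest AVC in the table is 86/7 ≈ ¥12.29 at Q = 7, and P = ¥9 falls below it — price never covers variable cost, so the firm shuts down and loses only its fixed cost.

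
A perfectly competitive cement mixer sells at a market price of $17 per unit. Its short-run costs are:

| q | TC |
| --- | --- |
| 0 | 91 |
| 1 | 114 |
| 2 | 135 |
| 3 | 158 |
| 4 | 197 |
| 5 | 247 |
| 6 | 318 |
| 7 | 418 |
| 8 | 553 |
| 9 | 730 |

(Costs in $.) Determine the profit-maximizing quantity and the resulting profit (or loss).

Tabulate TR − TC: q=0: -91; q=1: -97; q=2: -101; q=3: -107; q=4: -129; q=5: -162; q=6: -216; q=7: -299; q=8: -417; q=9: -577.
Profit is highest at q = 0. Equivalently, the lowest AVC in the table is 44/2 ≈ $22 at q = 2, and P = $17 falls below it — price never covers variable cost, so the firm shuts down and loses only its fixed cost.

q = 0 (shut down); profit = -$91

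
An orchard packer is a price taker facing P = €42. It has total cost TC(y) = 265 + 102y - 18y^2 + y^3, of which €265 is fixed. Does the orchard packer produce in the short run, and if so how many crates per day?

Produce at y = 10

Variable cost is VC = 102y - 18y^2 + y^3, so AVC = VC/y = 102 - 18y + y^2 and MC = dTC/dy = 102 - 36y + 3y^2.
AVC is minimized where dAVC/dy = -18 + 2y = 0, at y = 9; min AVC = 102 - 18·9 + 9^2 = €21.
Because €42 ≥ €21, revenue can cover variable cost; the firm operates.
P = MC gives 60 - 36y + 3y^2 = 0, with roots 2 and 10. Take the larger (rising MC): y* = 10.
Check: AVC at y = 10 is €22 ≤ P, so revenue covers variable cost.
Profit = P·y − TC = 42·10 − 485 = -€65, a loss, but smaller than the €265 fixed cost the firm would lose by shutting down.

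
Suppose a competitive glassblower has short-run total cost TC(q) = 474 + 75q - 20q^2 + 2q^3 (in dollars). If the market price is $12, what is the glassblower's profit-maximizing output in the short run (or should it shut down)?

From TC, MC = TC'(q) = 75 - 40q + 6q^2 and AVC = VC/q = 75 - 20q + 2q^2.
The AVC parabola has its vertex at q = 20/4 = 5, where AVC = 75 - 20·5 + 2·5^2 = $25.
Since P = $12 < min AVC = $25, price fails to cover variable cost at any output.
Shutting down limits the loss to fixed cost, $474.

Shut down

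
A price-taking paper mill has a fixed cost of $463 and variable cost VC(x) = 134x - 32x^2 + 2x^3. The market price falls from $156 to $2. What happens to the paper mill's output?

Output falls from 11 to 0 (the firm shuts down)

MC = 134 - 64x + 6x^2; the shutdown threshold is min AVC = $6 (at x = 8).
At P = $156 ≥ min AVC, set P = MC on the rising branch: x = 11.
At P = $2 < min AVC = $6, price no longer covers variable cost at any output, so the firm shuts down: x = 0.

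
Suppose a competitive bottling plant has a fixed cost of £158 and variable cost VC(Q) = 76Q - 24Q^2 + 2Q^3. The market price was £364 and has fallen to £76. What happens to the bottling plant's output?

MC = 76 - 48Q + 6Q^2; the shutdown threshold is min AVC = £4 (at Q = 6).
At P = £364 ≥ min AVC, set P = MC on the rising branch: Q = 12.
At P = £76 ≥ min AVC, set P = MC: Q = 8. The firm stays open but cuts output.

Output falls from 12 to 8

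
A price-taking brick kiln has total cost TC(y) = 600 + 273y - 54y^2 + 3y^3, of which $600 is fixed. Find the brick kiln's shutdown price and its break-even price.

Shutdown price = min AVC. AVC = 273 - 54y + 3y^2, with vertex at y = 9 and minimum $30.
ATC = 600/y + 273 - 54y + 3y^2. Setting dATC/dy = −600/y^2 − 54 + 6y = 0 gives y = 10 (since 6·10^3 − 54·10^2 = 600).
min ATC = 600/10 + 273 − 54·10 + 3·10^2 = $93. That is the break-even price.
For $30 ≤ P < $93 the firm produces at a loss; below $30 it shuts down.

Shutdown price = $30; break-even price = $93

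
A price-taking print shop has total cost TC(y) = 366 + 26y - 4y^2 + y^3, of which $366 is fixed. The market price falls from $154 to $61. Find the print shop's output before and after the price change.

MC = 26 - 8y + 3y^2; the shutdown threshold is min AVC = $22 (at y = 2).
With P = $154 above the shutdown price, P = MC gives y = 8.
At P = $61 ≥ min AVC, set P = MC: y = 5. The firm stays open but cuts output.

Output falls from 8 to 5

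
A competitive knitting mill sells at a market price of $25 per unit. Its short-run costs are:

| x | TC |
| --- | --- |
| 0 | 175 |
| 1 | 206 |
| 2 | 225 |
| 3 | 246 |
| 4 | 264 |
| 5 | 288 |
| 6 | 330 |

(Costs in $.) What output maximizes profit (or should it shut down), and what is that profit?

Compute π = P·x − TC at each output: x=0: -175; x=1: -181; x=2: -175; x=3: -171; x=4: -164; x=5: -163; x=6: -180.
Profit is maximized at x = 5. AVC there is 113/5 = $22.60 ≤ P, so producing beats shutting down (which would give -$175).

x = 5; profit = -$163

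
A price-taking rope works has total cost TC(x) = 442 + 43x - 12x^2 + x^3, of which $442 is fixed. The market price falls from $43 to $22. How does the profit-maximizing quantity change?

Output falls from 8 to 7

AVC = 43 - 12x + x^2, minimized at x = 6 where min AVC = $7. MC = 43 - 24x + 3x^2.
With P = $43 above the shutdown price, P = MC gives x = 8.
At P = $22 ≥ min AVC, set P = MC: x = 7. The firm stays open but cuts output.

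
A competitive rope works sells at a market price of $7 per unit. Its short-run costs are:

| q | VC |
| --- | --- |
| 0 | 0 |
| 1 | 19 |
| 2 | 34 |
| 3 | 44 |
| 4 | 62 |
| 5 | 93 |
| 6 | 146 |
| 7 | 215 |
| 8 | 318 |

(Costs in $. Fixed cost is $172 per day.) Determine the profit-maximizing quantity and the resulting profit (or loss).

Compute π = P·q − TC at each output: q=0: -172; q=1: -184; q=2: -192; q=3: -195; q=4: -206; q=5: -230; q=6: -276; q=7: -338; q=8: -434.
Profit is highest at q = 0. Equivalently, the lowest AVC in the table is 44/3 ≈ $14.67 at q = 3, and P = $7 falls below it — price never covers variable cost, so the firm shuts down and loses only its fixed cost.

q = 0 (shut down); profit = -$172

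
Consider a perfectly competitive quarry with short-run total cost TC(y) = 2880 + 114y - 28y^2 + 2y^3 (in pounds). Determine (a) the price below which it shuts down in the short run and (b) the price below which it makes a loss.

Shutdown price = £16; break-even price = £306

AVC = 114 - 28y + 2y^2; minimized at y = 7, giving min AVC = £16. That is the shutdown price.
ATC = 2880/y + 114 - 28y + 2y^2. Setting dATC/dy = −2880/y^2 − 28 + 4y = 0 gives y = 12 (since 4·12^3 − 28·12^2 = 2880).
min ATC = 2880/12 + 114 − 28·12 + 2·12^2 = £306. That is the break-even price.
For £16 ≤ P < £306 the firm produces at a loss; below £16 it shuts down.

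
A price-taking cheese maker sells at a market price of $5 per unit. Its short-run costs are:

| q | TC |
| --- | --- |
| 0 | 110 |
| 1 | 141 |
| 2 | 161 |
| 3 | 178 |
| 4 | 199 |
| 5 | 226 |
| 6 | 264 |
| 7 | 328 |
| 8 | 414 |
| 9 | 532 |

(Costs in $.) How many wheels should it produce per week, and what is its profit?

q = 0 (shut down); profit = -$110

Compute π = P·q − TC at each output: q=0: -110; q=1: -136; q=2: -151; q=3: -163; q=4: -179; q=5: -201; q=6: -234; q=7: -293; q=8: -374; q=9: -487.
Profit is highest at q = 0. Equivalently, the lowest AVC in the table is 89/4 ≈ $22.25 at q = 4, and P = $5 falls below it — price never covers variable cost, so the firm shuts down and loses only its fixed cost.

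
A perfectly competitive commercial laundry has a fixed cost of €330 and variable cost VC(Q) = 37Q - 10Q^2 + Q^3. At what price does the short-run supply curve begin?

€12 per unit

Short-run supply begins at min AVC. From VC = 37Q - 10Q^2 + Q^3, AVC = 37 - 10Q + Q^2.
At the minimum of AVC, MC = AVC. MC = 37 - 20Q + 3Q^2; setting MC = AVC gives 2Q^2 - 10Q = 0, so Q = 5. min AVC = 12.
For P < €12 the firm produces nothing.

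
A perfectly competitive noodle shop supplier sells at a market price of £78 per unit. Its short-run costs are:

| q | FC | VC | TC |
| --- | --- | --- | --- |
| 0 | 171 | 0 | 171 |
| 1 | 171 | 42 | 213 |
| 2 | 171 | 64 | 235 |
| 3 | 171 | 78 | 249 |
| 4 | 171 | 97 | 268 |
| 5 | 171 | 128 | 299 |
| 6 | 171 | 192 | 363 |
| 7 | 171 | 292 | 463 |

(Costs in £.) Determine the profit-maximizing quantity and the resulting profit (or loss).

q = 6; profit = £105

Profit at each row (π = 78q − TC): q=0: -171; q=1: -135; q=2: -79; q=3: -15; q=4: 44; q=5: 91; q=6: 105; q=7: 83.
Profit is maximized at q = 6. AVC there is 192/6 = £32 ≤ P, so producing beats shutting down (which would give -£171).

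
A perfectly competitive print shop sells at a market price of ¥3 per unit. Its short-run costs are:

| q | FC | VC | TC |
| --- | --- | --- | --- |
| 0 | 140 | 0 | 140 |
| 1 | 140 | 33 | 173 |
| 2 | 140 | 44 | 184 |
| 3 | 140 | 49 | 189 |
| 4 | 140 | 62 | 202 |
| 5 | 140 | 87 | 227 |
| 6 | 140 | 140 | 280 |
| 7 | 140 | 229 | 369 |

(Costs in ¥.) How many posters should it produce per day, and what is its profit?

Compute π = P·q − TC at each output: q=0: -140; q=1: -170; q=2: -178; q=3: -180; q=4: -190; q=5: -212; q=6: -262; q=7: -348.
Profit is highest at q = 0. Equivalently, the lowest AVC in the table is 62/4 ≈ ¥15.50 at q = 4, and P = ¥3 falls below it — price never covers variable cost, so the firm shuts down and loses only its fixed cost.

q = 0 (shut down); profit = -¥140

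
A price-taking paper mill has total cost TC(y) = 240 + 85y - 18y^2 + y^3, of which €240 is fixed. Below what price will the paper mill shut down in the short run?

Short-run supply begins at min AVC. From VC = 85y - 18y^2 + y^3, AVC = 85 - 18y + y^2.
dAVC/dy = -18 + 2y = 0 gives y = 9. min AVC = 85 - 18·9 + 9^2 = 4.
So the shutdown price is €4.

€4 per unit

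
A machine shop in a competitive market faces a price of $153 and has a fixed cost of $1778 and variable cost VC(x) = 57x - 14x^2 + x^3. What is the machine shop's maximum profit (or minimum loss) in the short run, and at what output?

Profit = -$338 at x = 12

AVC = 57 - 14x + x^2 has its minimum $8 at x = 7; price $153 clears that bar, so the firm operates.
With MC = 57 - 28x + 3x^2, P = MC on the upward-sloping part at x* = 12.
TR = 153·12 = 1836. TC = 1778 + 396 = 2174. Profit = 1836 − 2174 = -$338.
Shutting down would mean losing the fixed cost of $1778, so operating at a loss of $338 is better by $1440.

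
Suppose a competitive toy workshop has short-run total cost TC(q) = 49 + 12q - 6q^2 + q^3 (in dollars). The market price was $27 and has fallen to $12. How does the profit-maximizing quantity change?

AVC = 12 - 6q + q^2, minimized at q = 3 where min AVC = $3. MC = 12 - 12q + 3q^2.
At P = $27 ≥ min AVC, set P = MC on the rising branch: q = 5.
At P = $12 ≥ min AVC, set P = MC: q = 4. The firm stays open but cuts output.

Output falls from 5 to 4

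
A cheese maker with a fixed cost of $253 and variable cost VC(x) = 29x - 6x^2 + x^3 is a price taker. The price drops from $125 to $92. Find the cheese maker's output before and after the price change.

MC = 29 - 12x + 3x^2; the shutdown threshold is min AVC = $20 (at x = 3).
At P = $125 ≥ min AVC, set P = MC on the rising branch: x = 8.
At P = $92 ≥ min AVC, set P = MC: x = 7. The firm stays open but cuts output.

Output falls from 8 to 7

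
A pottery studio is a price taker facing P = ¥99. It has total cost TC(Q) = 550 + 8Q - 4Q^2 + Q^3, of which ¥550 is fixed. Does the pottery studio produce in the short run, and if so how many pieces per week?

Produce at Q = 7

From TC, MC = TC'(Q) = 8 - 8Q + 3Q^2 and AVC = VC/Q = 8 - 4Q + Q^2.
AVC is minimized where dAVC/dQ = -4 + 2Q = 0, at Q = 2; min AVC = 8 - 4·2 + 2^2 = ¥4.
P = ¥99 exceeds min AVC = ¥4, so the firm stays open.
Solving P = MC: -91 - 8Q + 3Q^2 = 0 ⇒ Q = -13/3 or 7. On the upward-sloping branch, Q* = 7.
Check: AVC at Q = 7 is ¥29 ≤ P, so revenue covers variable cost.
Profit = P·Q − TC = 99·7 − 753 = -¥60, a loss, but smaller than the ¥550 fixed cost the firm would lose by shutting down.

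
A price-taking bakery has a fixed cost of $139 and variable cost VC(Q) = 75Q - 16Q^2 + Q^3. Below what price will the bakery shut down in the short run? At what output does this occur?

The shutdown price is the minimum of AVC. VC = 75Q - 16Q^2 + Q^3, so AVC = 75 - 16Q + Q^2.
dAVC/dQ = -16 + 2Q = 0 gives Q = 8. min AVC = 75 - 16·8 + 8^2 = 11.
The firm shuts down for any P below $11.

$11 per unit, at Q = 8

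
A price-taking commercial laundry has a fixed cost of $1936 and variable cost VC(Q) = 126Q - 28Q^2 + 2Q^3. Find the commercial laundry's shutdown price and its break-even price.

AVC = 126 - 28Q + 2Q^2; minimized at Q = 7, giving min AVC = $28. That is the shutdown price.
ATC = 1936/Q + 126 - 28Q + 2Q^2. Setting dATC/dQ = −1936/Q^2 − 28 + 4Q = 0 gives Q = 11 (since 4·11^3 − 28·11^2 = 1936).
min ATC = 1936/11 + 126 − 28·11 + 2·11^2 = $236. That is the break-even price.
Between these two prices the firm operates at a loss; above $236 it earns a profit.

Shutdown price = $28; break-even price = $236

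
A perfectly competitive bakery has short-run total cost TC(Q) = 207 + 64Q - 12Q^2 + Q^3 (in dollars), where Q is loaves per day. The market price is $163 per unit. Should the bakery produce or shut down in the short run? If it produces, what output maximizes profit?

Produce at Q = 11

Variable cost is VC = 64Q - 12Q^2 + Q^3, so AVC = VC/Q = 64 - 12Q + Q^2 and MC = dTC/dQ = 64 - 24Q + 3Q^2.
AVC is minimized where dAVC/dQ = -12 + 2Q = 0, at Q = 6; min AVC = 64 - 12·6 + 6^2 = $28.
P = $163 exceeds min AVC = $28, so the firm stays open.
P = MC gives -99 - 24Q + 3Q^2 = 0, with roots -3 and 11. Take the larger (rising MC): Q* = 11.
Check: AVC at Q = 11 is $53 ≤ P, so revenue covers variable cost.
Profit = P·Q − TC = 163·11 − 790 = $1003.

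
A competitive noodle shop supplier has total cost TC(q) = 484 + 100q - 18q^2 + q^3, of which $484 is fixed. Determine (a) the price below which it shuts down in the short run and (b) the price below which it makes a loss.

Shutdown price = $19; break-even price = $67

Shutdown price = min AVC. AVC = 100 - 18q + q^2, with vertex at q = 9 and minimum $19.
ATC = 484/q + 100 - 18q + q^2. Setting dATC/dq = −484/q^2 − 18 + 2q = 0 gives q = 11 (since 2·11^3 − 18·11^2 = 484).
min ATC = 484/11 + 100 − 18·11 + 11^2 = $67. That is the break-even price.
For $19 ≤ P < $67 the firm produces at a loss; below $19 it shuts down.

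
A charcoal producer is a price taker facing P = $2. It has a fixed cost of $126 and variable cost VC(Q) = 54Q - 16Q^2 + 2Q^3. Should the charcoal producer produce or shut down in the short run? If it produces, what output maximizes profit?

Strip out fixed cost: VC = 54Q - 16Q^2 + 2Q^3. Then AVC = 54 - 16Q + 2Q^2 and MC = 54 - 32Q + 6Q^2.
AVC hits its minimum where MC = AVC, at Q = 4, giving min AVC = 54 - 16·4 + 2·4^2 = $22.
P = $2 lies below min AVC = $22; no output level covers variable cost.
The firm minimizes its loss by shutting down and losing only its fixed cost of $126.

Shut down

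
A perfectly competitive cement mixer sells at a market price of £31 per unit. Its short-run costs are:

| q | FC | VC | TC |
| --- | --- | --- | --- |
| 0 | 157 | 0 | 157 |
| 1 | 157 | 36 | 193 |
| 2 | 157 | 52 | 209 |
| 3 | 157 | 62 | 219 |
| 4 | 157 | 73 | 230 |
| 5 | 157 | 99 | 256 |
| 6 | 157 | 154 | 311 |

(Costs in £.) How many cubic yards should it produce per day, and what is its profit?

Tabulate TR − TC: q=0: -157; q=1: -162; q=2: -147; q=3: -126; q=4: -106; q=5: -101; q=6: -125.
Profit is maximized at q = 5. AVC there is 99/5 = £19.80 ≤ P, so producing beats shutting down (which would give -£157).

q = 5; profit = -£101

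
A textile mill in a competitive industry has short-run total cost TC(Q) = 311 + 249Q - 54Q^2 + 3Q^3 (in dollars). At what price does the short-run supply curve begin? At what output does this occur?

$6 per unit, at Q = 9

The firm shuts down when price falls below the minimum of average variable cost. AVC = VC/Q = 249 - 54Q + 3Q^2.
At the minimum of AVC, MC = AVC. MC = 249 - 108Q + 9Q^2; setting MC = AVC gives 6Q^2 - 54Q = 0, so Q = 9. min AVC = 6.
For P < $6 the firm produces nothing.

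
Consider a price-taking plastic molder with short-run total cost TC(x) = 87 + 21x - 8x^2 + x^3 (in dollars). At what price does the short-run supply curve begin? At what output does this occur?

The shutdown price is the minimum of AVC. VC = 21x - 8x^2 + x^3, so AVC = 21 - 8x + x^2.
At the minimum of AVC, MC = AVC. MC = 21 - 16x + 3x^2; setting MC = AVC gives 2x^2 - 8x = 0, so x = 4. min AVC = 5.
The firm shuts down for any P below $5.

$5 per unit, at x = 4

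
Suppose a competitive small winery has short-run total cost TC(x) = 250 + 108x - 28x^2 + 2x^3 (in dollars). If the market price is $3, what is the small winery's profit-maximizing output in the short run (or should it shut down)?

Variable cost is VC = 108x - 28x^2 + 2x^3, so AVC = VC/x = 108 - 28x + 2x^2 and MC = dTC/dx = 108 - 56x + 6x^2.
The AVC parabola has its vertex at x = 28/4 = 7, where AVC = 108 - 28·7 + 2·7^2 = $10.
Since P = $3 < min AVC = $10, price fails to cover variable cost at any output.
The firm minimizes its loss by shutting down and losing only its fixed cost of $250.

Shut down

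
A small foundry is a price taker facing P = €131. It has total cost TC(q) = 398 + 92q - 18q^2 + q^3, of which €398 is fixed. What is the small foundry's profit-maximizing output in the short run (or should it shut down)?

Strip out fixed cost: VC = 92q - 18q^2 + q^3. Then AVC = 92 - 18q + q^2 and MC = 92 - 36q + 3q^2.
AVC hits its minimum where MC = AVC, at q = 9, giving min AVC = 92 - 18·9 + 9^2 = €11.
P = €131 exceeds min AVC = €11, so the firm stays open.
P = MC gives -39 - 36q + 3q^2 = 0, with roots -1 and 13. Take the larger (rising MC): q* = 13.
Check: AVC at q = 13 is €27 ≤ P, so revenue covers variable cost.
Profit = P·q − TC = 131·13 − 749 = €954.

Produce at q = 13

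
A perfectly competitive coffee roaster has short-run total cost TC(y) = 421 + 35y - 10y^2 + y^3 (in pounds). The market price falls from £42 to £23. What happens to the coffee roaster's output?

MC = 35 - 20y + 3y^2; the shutdown threshold is min AVC = £10 (at y = 5).
With P = £42 above the shutdown price, P = MC gives y = 7.
At P = £23 ≥ min AVC, set P = MC: y = 6. The firm stays open but cuts output.

Output falls from 7 to 6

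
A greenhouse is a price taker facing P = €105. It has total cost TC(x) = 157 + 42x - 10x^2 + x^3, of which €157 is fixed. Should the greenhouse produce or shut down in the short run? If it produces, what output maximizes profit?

Strip out fixed cost: VC = 42x - 10x^2 + x^3. Then AVC = 42 - 10x + x^2 and MC = 42 - 20x + 3x^2.
AVC hits its minimum where MC = AVC, at x = 5, giving min AVC = 42 - 10·5 + 5^2 = €17.
P = €105 exceeds min AVC = €17, so the firm stays open.
P = MC gives -63 - 20x + 3x^2 = 0, with roots -7/3 and 9. Take the larger (rising MC): x* = 9.
Check: AVC at x = 9 is €33 ≤ P, so revenue covers variable cost.
Profit = P·x − TC = 105·9 − 454 = €491.

Produce at x = 9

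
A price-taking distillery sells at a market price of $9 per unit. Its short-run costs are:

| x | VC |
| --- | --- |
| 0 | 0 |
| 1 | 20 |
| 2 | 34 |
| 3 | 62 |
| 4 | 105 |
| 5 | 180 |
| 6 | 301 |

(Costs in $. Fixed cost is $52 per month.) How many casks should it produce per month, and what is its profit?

Tabulate TR − TC: x=0: -52; x=1: -63; x=2: -68; x=3: -87; x=4: -121; x=5: -187; x=6: -299.
Profit is highest at x = 0. Equivalently, the lowest AVC in the table is 34/2 ≈ $17 at x = 2, and P = $9 falls below it — price never covers variable cost, so the firm shuts down and loses only its fixed cost.

x = 0 (shut down); profit = -$52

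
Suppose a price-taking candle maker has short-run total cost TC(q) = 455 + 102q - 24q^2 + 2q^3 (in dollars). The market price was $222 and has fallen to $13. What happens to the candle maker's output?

MC = 102 - 48q + 6q^2; the shutdown threshold is min AVC = $30 (at q = 6).
With P = $222 above the shutdown price, P = MC gives q = 10.
At P = $13 < min AVC = $30, price no longer covers variable cost at any output, so the firm shuts down: q = 0.

Output falls from 10 to 0 (the firm shuts down)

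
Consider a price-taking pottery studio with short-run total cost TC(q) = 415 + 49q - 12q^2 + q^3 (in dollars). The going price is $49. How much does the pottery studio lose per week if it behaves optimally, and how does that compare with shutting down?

Profit = -$159 at q = 8

AVC = 49 - 12q + q^2 has its minimum $13 at q = 6; price $49 clears that bar, so the firm operates.
With MC = 49 - 24q + 3q^2, P = MC on the upward-sloping part at q* = 8.
TR = 49·8 = 392. TC = 415 + 136 = 551. Profit = 392 − 551 = -$159.
Shutting down would mean losing the fixed cost of $415, so operating at a loss of $159 is better by $256.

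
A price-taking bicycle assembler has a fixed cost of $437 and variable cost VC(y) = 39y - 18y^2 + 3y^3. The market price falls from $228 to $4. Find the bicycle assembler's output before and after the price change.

Output falls from 7 to 0 (the firm shuts down)

AVC = 39 - 18y + 3y^2, minimized at y = 3 where min AVC = $12. MC = 39 - 36y + 9y^2.
With P = $228 above the shutdown price, P = MC gives y = 7.
At P = $4 < min AVC = $12, price no longer covers variable cost at any output, so the firm shuts down: y = 0.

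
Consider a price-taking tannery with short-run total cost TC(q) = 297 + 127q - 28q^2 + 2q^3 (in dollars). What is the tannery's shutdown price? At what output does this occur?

$29 per unit, at q = 7

Short-run supply begins at min AVC. From VC = 127q - 28q^2 + 2q^3, AVC = 127 - 28q + 2q^2.
dAVC/dq = -28 + 4q = 0 gives q = 7. min AVC = 127 - 28·7 + 2·7^2 = 29.
So the shutdown price is $29.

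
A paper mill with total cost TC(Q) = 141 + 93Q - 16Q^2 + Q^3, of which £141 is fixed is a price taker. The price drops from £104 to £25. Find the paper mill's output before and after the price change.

Output falls from 11 to 0 (the firm shuts down)

MC = 93 - 32Q + 3Q^2; the shutdown threshold is min AVC = £29 (at Q = 8).
With P = £104 above the shutdown price, P = MC gives Q = 11.
At P = £25 < min AVC = £29, price no longer covers variable cost at any output, so the firm shuts down: Q = 0.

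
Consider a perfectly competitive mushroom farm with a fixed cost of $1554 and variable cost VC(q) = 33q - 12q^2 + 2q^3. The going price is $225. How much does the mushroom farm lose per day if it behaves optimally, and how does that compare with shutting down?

AVC = 33 - 12q + 2q^2; min AVC = $15 at q = 3. Since P = $225 ≥ min AVC, the firm produces.
MC = 33 - 24q + 6q^2. Setting P = MC and taking the root on the rising branch gives q* = 8.
TR = 225·8 = 1800. TC = 1554 + 520 = 2074. Profit = 1800 − 2074 = -$274.
That loss of $274 beats the $1554 the firm would lose by shutting down; producing recovers $1280 of fixed cost.

Profit = -$274 at q = 8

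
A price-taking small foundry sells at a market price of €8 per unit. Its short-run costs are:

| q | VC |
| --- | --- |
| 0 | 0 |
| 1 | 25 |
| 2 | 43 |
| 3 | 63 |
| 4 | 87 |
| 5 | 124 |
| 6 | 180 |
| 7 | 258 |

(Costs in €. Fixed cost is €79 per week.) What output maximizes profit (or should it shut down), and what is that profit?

Compute π = P·q − TC at each output: q=0: -79; q=1: -96; q=2: -106; q=3: -118; q=4: -134; q=5: -163; q=6: -211; q=7: -281.
Profit is highest at q = 0. Equivalently, the lowest AVC in the table is 63/3 ≈ €21 at q = 3, and P = €8 falls below it — price never covers variable cost, so the firm shuts down and loses only its fixed cost.

q = 0 (shut down); profit = -€79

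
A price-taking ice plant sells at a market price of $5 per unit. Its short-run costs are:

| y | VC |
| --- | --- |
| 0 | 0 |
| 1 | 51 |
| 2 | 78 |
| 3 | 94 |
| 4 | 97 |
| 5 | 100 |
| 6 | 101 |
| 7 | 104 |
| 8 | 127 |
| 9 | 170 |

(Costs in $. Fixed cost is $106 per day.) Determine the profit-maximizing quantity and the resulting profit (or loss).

Compute π = P·y − TC at each output: y=0: -106; y=1: -152; y=2: -174; y=3: -185; y=4: -183; y=5: -181; y=6: -177; y=7: -175; y=8: -193; y=9: -231.
Profit is highest at y = 0. Equivalently, the lowest AVC in the table is 104/7 ≈ $14.86 at y = 7, and P = $5 falls below it — price never covers variable cost, so the firm shuts down and loses only its fixed cost.

y = 0 (shut down); profit = -$106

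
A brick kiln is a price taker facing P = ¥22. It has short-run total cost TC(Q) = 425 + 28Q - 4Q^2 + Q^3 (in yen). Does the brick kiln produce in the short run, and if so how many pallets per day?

Shut down

Variable cost is VC = 28Q - 4Q^2 + Q^3, so AVC = VC/Q = 28 - 4Q + Q^2 and MC = dTC/dQ = 28 - 8Q + 3Q^2.
AVC hits its minimum where MC = AVC, at Q = 2, giving min AVC = 28 - 4·2 + 2^2 = ¥24.
Since P = ¥22 < min AVC = ¥24, price fails to cover variable cost at any output.
The firm minimizes its loss by shutting down and losing only its fixed cost of ¥425.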